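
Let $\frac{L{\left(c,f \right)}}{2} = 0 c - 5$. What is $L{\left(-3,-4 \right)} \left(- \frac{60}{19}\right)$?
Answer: $\frac{600}{19} \approx 31.579$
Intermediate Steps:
$L{\left(c,f \right)} = -10$ ($L{\left(c,f \right)} = 2 \left(0 c - 5\right) = 2 \left(0 - 5\right) = 2 \left(-5\right) = -10$)
$L{\left(-3,-4 \right)} \left(- \frac{60}{19}\right) = - 10 \left(- \frac{60}{19}\right) = - 10 \left(\left(-60\right) \frac{1}{19}\right) = \left(-10\right) \left(- \frac{60}{19}\right) = \frac{600}{19}$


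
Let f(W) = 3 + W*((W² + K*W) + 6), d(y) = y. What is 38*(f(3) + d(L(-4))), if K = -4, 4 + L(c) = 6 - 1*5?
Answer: 342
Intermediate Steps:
L(c) = -3 (L(c) = -4 + (6 - 1*5) = -4 + (6 - 5) = -4 + 1 = -3)
f(W) = 3 + W*(6 + W² - 4*W) (f(W) = 3 + W*((W² - 4*W) + 6) = 3 + W*(6 + W² - 4*W))
38*(f(3) + d(L(-4))) = 38*((3 + 3³ - 4*3² + 6*3) - 3) = 38*((3 + 27 - 4*9 + 18) - 3) = 38*((3 + 27 - 36 + 18) - 3) = 38*(12 - 3) = 38*9 = 342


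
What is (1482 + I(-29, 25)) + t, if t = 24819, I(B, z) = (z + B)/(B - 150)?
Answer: 4707883/179 ≈ 26301.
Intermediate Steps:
I(B, z) = (B + z)/(-150 + B)
(1482 + I(-29, 25)) + t = (1482 + (-29 + 25)/(-150 - 29)) + 24819 = (1482 - 4/(-179)) + 24819 = (1482 - 1/179*(-4)) + 24819 = (1482 + 4/179) + 24819 = 265282/179 + 24819 = 4707883/179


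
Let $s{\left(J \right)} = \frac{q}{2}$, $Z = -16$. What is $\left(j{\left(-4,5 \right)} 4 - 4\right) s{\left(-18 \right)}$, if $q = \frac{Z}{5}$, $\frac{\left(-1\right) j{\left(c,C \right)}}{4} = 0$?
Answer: $\frac{32}{5} \approx 6.4$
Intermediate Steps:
$j{\left(c,C \right)} = 0$ ($j{\left(c,C \right)} = \left(-4\right) 0 = 0$)
$q = - \frac{16}{5} \approx -3.2$
$s{\left(J \right)} = - \frac{8}{5}$ ($s{\left(J \right)} = - \frac{16}{5 \cdot 2} = \left(- \frac{16}{5}\right) \frac{1}{2} = - \frac{8}{5}$)
$\left(j{\left(-4,5 \right)} 4 - 4\right) s{\left(-18 \right)} = \left(0 \cdot 4 - 4\right) \left(- \frac{8}{5}\right) = \left(0 - 4\right) \left(- \frac{8}{5}\right) = \left(-4\right) \left(- \frac{8}{5}\right) = \frac{32}{5}$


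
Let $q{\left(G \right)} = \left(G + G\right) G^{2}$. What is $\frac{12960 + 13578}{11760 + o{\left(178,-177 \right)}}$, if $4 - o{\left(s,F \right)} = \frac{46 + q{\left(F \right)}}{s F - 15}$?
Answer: $\frac{418252149}{179861312} \approx 2.3254$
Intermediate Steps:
$q{\left(G \right)} = 2 G^{3}$ ($q{\left(G \right)} = 2 G G^{2} = 2 G^{3}$)
$o{\left(s,F \right)} = 4 - \frac{46 + 2 F^{3}}{-15 + F s}$ ($o{\left(s,F \right)} = 4 - \frac{46 + 2 F^{3}}{s F - 15} = 4 - \frac{46 + 2 F^{3}}{F s - 15} = 4 - \frac{46 + 2 F^{3}}{-15 + F s}$)
$\frac{12960 + 13578}{11760 + o{\left(178,-177 \right)}} = \frac{12960 + 13578}{11760 + \frac{2 \left(-53 - \left(-177\right)^{3} + 2 \left(-177\right) 178\right)}{-15 - 31506}} = \frac{26538}{11760 + \frac{2 \left(-53 - -5545233 - 63012\right)}{-15 - 31506}} = \frac{26538}{11760 + \frac{2 \left(-53 + 5545233 - 63012\right)}{-31521}} = \frac{26538}{11760 + 2 \left(- \frac{1}{31521}\right) 5482168} = \frac{26538}{11760 - \frac{10964336}{31521}} = \frac{26538}{\frac{359722624}{31521}} = 26538 \cdot \frac{31521}{359722624} = \frac{418252149}{179861312}$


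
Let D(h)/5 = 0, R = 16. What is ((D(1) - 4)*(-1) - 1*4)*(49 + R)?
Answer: 0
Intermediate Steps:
D(h) = 0 (D(h) = 5*0 = 0)
((D(1) - 4)*(-1) - 1*4)*(49 + R) = ((0 - 4)*(-1) - 1*4)*(49 + 16) = (-4*(-1) - 4)*65 = (4 - 4)*65 = 0*65 = 0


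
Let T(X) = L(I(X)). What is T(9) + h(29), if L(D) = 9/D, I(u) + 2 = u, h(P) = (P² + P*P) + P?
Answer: 11986/7 ≈ 1712.3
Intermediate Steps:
h(P) = P + 2*P² (h(P) = (P² + P²) + P = 2*P² + P = P + 2*P²)
I(u) = -2 + u
T(X) = 9/(-2 + X)
T(9) + h(29) = 9/(-2 + 9) + 29*(1 + 2*29) = 9/7 + 29*(1 + 58) = 9*(⅐) + 29*59 = 9/7 + 1711 = 11986/7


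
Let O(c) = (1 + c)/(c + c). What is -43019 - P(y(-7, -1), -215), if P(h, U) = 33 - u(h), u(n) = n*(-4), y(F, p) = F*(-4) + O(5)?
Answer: -215832/5 ≈ -43166.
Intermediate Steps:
O(c) = (1 + c)/(2*c) (O(c) = (1 + c)/((2*c)) = (1 + c)*(1/(2*c)) = (1 + c)/(2*c))
y(F, p) = 3/5 - 4*F (y(F, p) = F*(-4) + (1/2)*(1 + 5)/5 = -4*F + (1/2)*(1/5)*6 = -4*F + 3/5 = 3/5 - 4*F)
u(n) = -4*n
P(h, U) = 33 + 4*h (P(h, U) = 33 - (-4)*h = 33 + 4*h)
-43019 - P(y(-7, -1), -215) = -43019 - (33 + 4*(3/5 - 4*(-7))) = -43019 - (33 + 4*(3/5 + 28)) = -43019 - (33 + 4*(143/5)) = -43019 - (33 + 572/5) = -43019 - 1*737/5 = -43019 - 737/5 = -215832/5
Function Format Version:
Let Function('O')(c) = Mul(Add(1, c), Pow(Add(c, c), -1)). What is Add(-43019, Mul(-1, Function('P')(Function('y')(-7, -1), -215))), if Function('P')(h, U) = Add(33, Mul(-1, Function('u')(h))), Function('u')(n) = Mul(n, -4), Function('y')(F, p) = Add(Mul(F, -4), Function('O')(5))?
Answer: Rational(-215832, 5) ≈ -43166.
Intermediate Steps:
Function('O')(c) = Mul(Rational(1, 2), Pow(c, -1), Add(1, c)) (Function('O')(c) = Mul(Add(1, c), Pow(Mul(2, c), -1)) = Mul(Add(1, c), Mul(Rational(1, 2), Pow(c, -1))) = Mul(Rational(1, 2), Pow(c, -1), Add(1, c)))
Function('y')(F, p) = Add(Rational(3, 5), Mul(-4, F)) (Function('y')(F, p) = Add(Mul(F, -4), Mul(Rational(1, 2), Pow(5, -1), Add(1, 5))) = Add(Mul(-4, F), Mul(Rational(1, 2), Rational(1, 5), 6)) = Add(Mul(-4, F), Rational(3, 5)) = Add(Rational(3, 5), Mul(-4, F)))
Function('u')(n) = Mul(-4, n)
Function('P')(h, U) = Add(33, Mul(4, h)) (Function('P')(h, U) = Add(33, Mul(-1, Mul(-4, h))) = Add(33, Mul(4, h)))
Add(-43019, Mul(-1, Function('P')(Function('y')(-7, -1), -215))) = Add(-43019, Mul(-1, Add(33, Mul(4, Add(Rational(3, 5), Mul(-4, -7)))))) = Add(-43019, Mul(-1, Add(33, Mul(4, Add(Rational(3, 5), 28))))) = Add(-43019, Mul(-1, Add(33, Mul(4, Rational(143, 5))))) = Add(-43019, Mul(-1, Add(33, Rational(572, 5)))) = Add(-43019, Mul(-1, Rational(737, 5))) = Add(-43019, Rational(-737, 5)) = Rational(-215832, 5)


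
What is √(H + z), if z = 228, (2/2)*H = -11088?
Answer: 2*I*√2715 ≈ 104.21*I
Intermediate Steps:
H = -11088
√(H + z) = √(-11088 + 228) = √(-10860) = 2*I*√2715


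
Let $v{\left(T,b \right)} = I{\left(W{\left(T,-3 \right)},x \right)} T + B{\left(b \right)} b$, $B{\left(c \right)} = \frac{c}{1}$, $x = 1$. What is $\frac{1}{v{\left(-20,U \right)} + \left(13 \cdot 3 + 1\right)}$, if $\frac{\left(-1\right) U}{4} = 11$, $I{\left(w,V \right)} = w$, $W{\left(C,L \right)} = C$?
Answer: $\frac{1}{2376} \approx 0.00042088$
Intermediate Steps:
$B{\left(c \right)} = c$ ($B{\left(c \right)} = c 1 = c$)
$U = -44$ ($U = \left(-4\right) 11 = -44$)
$v{\left(T,b \right)} = T^{2} + b^{2}$ ($v{\left(T,b \right)} = T T + b b = T^{2} + b^{2}$)
$\frac{1}{v{\left(-20,U \right)} + \left(13 \cdot 3 + 1\right)} = \frac{1}{\left(\left(-20\right)^{2} + \left(-44\right)^{2}\right) + \left(13 \cdot 3 + 1\right)} = \frac{1}{\left(400 + 1936\right) + \left(39 + 1\right)} = \frac{1}{2336 + 40} = \frac{1}{2376}$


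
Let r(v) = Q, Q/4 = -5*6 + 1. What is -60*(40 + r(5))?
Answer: 4560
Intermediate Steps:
Q = -116 (Q = 4*(-5*6 + 1) = 4*(-30 + 1) = 4*(-29) = -116)
r(v) = -116
-60*(40 + r(5)) = -60*(40 - 116) = -60*(-76) = 4560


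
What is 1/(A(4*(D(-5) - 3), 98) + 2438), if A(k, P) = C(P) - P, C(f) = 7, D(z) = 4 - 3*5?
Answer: 1/2347 ≈ 0.00042608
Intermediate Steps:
D(z) = -11 (D(z) = 4 - 15 = -11)
A(k, P) = 7 - P
1/(A(4*(D(-5) - 3), 98) + 2438) = 1/((7 - 1*98) + 2438) = 1/((7 - 98) + 2438) = 1/(-91 + 2438) = 1/2347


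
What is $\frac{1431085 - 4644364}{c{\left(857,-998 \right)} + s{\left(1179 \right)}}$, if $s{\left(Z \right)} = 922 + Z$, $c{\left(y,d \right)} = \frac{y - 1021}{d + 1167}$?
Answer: $- \frac{543044151}{354905} \approx -1530.1$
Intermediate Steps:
$c{\left(y,d \right)} = \frac{-1021 + y}{1167 + d}$
$\frac{1431085 - 4644364}{c{\left(857,-998 \right)} + s{\left(1179 \right)}} = \frac{1431085 - 4644364}{\frac{-1021 + 857}{1167 - 998} + \left(922 + 1179\right)} = - \frac{3213279}{\frac{1}{169} \left(-164\right) + 2101} = - \frac{3213279}{- \frac{164}{169} + 2101} = - \frac{3213279}{\frac{354905}{169}} = \left(-3213279\right) \frac{169}{354905} = - \frac{543044151}{354905}$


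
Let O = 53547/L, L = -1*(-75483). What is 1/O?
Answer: 25161/17849 ≈ 1.4097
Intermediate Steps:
L = 75483
O = 17849/25161 (O = 53547/75483 = 53547*(1/75483) = 17849/25161 ≈ 0.70939)
1/O = 1/(17849/25161) = 25161/17849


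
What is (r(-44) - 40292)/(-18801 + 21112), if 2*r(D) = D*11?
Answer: -40534/2311 ≈ -17.540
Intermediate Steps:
r(D) = 11*D/2 (r(D) = (D*11)/2 = (11*D)/2 = 11*D/2)
(r(-44) - 40292)/(-18801 + 21112) = ((11/2)*(-44) - 40292)/(-18801 + 21112) = (-242 - 40292)/2311 = -40534*1/2311 = -40534/2311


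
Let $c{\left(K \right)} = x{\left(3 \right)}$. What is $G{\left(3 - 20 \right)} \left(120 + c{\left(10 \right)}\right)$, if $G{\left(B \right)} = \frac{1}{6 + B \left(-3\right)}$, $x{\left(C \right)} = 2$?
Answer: $\frac{122}{57} \approx 2.1404$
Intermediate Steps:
$c{\left(K \right)} = 2$
$G{\left(B \right)} = \frac{1}{6 - 3 B}$
$G{\left(3 - 20 \right)} \left(120 + c{\left(10 \right)}\right) = - \frac{1}{-6 + 3 \left(3 - 20\right)} \left(120 + 2\right) = - \frac{1}{-6 + 3 \left(3 - 20\right)} 122 = - \frac{1}{-6 + 3 \left(-17\right)} 122 = - \frac{1}{-6 - 51} \cdot 122 = - \frac{1}{-57} \cdot 122 = \left(-1\right) \left(- \frac{1}{57}\right) 122 = \frac{1}{57} \cdot 122 = \frac{122}{57}$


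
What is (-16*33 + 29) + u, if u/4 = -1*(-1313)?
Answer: 4753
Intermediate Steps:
u = 5252 (u = 4*(-1*(-1313)) = 4*1313 = 5252)
(-16*33 + 29) + u = (-16*33 + 29) + 5252 = (-528 + 29) + 5252 = -499 + 5252 = 4753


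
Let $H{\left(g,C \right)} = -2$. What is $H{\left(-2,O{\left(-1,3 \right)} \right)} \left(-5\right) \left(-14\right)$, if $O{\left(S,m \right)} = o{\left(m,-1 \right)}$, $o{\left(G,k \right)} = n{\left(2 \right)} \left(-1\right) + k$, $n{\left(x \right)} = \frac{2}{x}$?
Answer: $-140$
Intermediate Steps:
$o{\left(G,k \right)} = -1 + k$ ($o{\left(G,k \right)} = \frac{2}{2} \left(-1\right) + k = 2 \cdot \frac{1}{2} \left(-1\right) + k = 1 \left(-1\right) + k = -1 + k$)
$O{\left(S,m \right)} = -2$ ($O{\left(S,m \right)} = -1 - 1 = -2$)
$H{\left(-2,O{\left(-1,3 \right)} \right)} \left(-5\right) \left(-14\right) = \left(-2\right) \left(-5\right) \left(-14\right) = 10 \left(-14\right) = -140$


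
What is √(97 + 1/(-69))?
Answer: 2*√115437/69 ≈ 9.8481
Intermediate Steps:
√(97 + 1/(-69)) = √(97 - 1/69) = √(6692/69) = 2*√115437/69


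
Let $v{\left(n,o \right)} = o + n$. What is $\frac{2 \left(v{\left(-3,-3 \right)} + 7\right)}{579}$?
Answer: $\frac{2}{579} \approx 0.0034542$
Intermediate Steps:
$v{\left(n,o \right)} = n + o$
$\frac{2 \left(v{\left(-3,-3 \right)} + 7\right)}{579} = \frac{2 \left(\left(-3 - 3\right) + 7\right)}{579} = 2 \left(-6 + 7\right) \frac{1}{579} = 2 \cdot 1 \cdot \frac{1}{579} = 2 \cdot \frac{1}{579} = \frac{2}{579}$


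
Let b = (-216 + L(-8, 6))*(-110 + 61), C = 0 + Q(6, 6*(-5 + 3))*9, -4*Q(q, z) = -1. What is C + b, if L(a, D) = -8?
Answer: 43913/4 ≈ 10978.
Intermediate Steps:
Q(q, z) = ¼ (Q(q, z) = -¼*(-1) = ¼)
C = 9/4 (C = 0 + (¼)*9 = 0 + 9/4 = 9/4 ≈ 2.2500)
b = 10976 (b = (-216 - 8)*(-110 + 61) = -224*(-49) = 10976)
C + b = 9/4 + 10976 = 43913/4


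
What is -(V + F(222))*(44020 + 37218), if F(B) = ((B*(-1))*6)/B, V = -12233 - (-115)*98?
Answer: 78719622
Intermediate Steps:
V = -963 (V = -12233 - 1*(-11270) = -12233 + 11270 = -963)
F(B) = -6 (F(B) = (-B*6)/B = (-6*B)/B = -6)
-(V + F(222))*(44020 + 37218) = -(-963 - 6)*(44020 + 37218) = -(-969)*81238 = -1*(-78719622) = 78719622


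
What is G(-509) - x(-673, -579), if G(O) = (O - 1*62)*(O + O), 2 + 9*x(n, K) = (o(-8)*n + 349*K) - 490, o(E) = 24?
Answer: 1816739/3 ≈ 6.0558e+5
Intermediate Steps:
x(n, K) = -164/3 + 8*n/3 + 349*K/9 (x(n, K) = -2/9 + ((24*n + 349*K) - 490)/9 = -2/9 + (-490 + 24*n + 349*K)/9 = -2/9 + (-490/9 + 8*n/3 + 349*K/9) = -164/3 + 8*n/3 + 349*K/9)
G(O) = 2*O*(-62 + O) (G(O) = (O - 62)*(2*O) = (-62 + O)*(2*O) = 2*O*(-62 + O))
G(-509) - x(-673, -579) = 2*(-509)*(-62 - 509) - (-164/3 + (8/3)*(-673) + (349/9)*(-579)) = 2*(-509)*(-571) - (-164/3 - 5384/3 - 67357/3) = 581278 - 1*(-72905/3) = 581278 + 72905/3 = 1816739/3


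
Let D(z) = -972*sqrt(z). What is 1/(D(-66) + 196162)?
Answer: 98081/19270942994 + 243*I*sqrt(66)/9635471497 ≈ 5.0896e-6 + 2.0488e-7*I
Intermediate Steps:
1/(D(-66) + 196162) = 1/(-972*I*sqrt(66) + 196162) = 1/(196162 - 972*I*sqrt(66))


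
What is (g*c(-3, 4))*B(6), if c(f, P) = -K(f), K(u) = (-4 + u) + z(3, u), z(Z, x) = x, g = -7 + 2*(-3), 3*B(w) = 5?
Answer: -650/3 ≈ -216.67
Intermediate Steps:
B(w) = 5/3 (B(w) = (1/3)*5 = 5/3)
g = -13 (g = -7 - 6 = -13)
K(u) = -4 + 2*u (K(u) = (-4 + u) + u = -4 + 2*u)
c(f, P) = 4 - 2*f (c(f, P) = -(-4 + 2*f) = 4 - 2*f)
(g*c(-3, 4))*B(6) = -13*(4 - 2*(-3))*(5/3) = -13*(4 + 6)*(5/3) = -13*10*(5/3) = -130*5/3 = -650/3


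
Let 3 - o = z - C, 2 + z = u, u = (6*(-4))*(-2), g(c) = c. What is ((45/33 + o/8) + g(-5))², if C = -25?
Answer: 71289/484 ≈ 147.29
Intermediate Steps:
u = 48 (u = -24*(-2) = 48)
z = 46 (z = -2 + 48 = 46)
o = -68 (o = 3 - (46 - 1*(-25)) = 3 - (46 + 25) = 3 - 1*71 = 3 - 71 = -68)
((45/33 + o/8) + g(-5))² = ((45/33 - 68/8) - 5)² = ((45*(1/33) - 68*⅛) - 5)² = ((15/11 - 17/2) - 5)² = (-157/22 - 5)² = (-267/22)² = 71289/484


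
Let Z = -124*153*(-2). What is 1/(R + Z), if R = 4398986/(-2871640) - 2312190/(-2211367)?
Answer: 3175124965940/120475397710036229 ≈ 2.6355e-5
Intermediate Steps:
Z = 37944 (Z = -18972*(-2) = 37944)
R = -1543997591131/3175124965940 (R = 4398986*(-1/2871640) - 2312190*(-1/2211367) = -2199493/1435820 + 2312190/2211367 = -1543997591131/3175124965940 ≈ -0.48628)
1/(R + Z) = 1/(-1543997591131/3175124965940 + 37944) = 1/(120475397710036229/3175124965940) = 3175124965940/120475397710036229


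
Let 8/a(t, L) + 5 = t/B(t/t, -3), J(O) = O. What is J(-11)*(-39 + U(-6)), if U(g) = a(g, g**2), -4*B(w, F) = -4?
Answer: 437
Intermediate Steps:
B(w, F) = 1 (B(w, F) = -1/4*(-4) = 1)
a(t, L) = 8/(-5 + t) (a(t, L) = 8/(-5 + t/1) = 8/(-5 + t*1) = 8/(-5 + t))
U(g) = 8/(-5 + g)
J(-11)*(-39 + U(-6)) = -11*(-39 + 8/(-5 - 6)) = -11*(-39 + 8/(-11)) = -11*(-39 + 8*(-1/11)) = -11*(-39 - 8/11) = -11*(-437/11) = 437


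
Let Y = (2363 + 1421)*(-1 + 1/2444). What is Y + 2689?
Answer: -668099/611 ≈ -1093.5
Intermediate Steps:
Y = -2311078/611 (Y = 3784*(-1 + 1/2444) = 3784*(-2443/2444) = -2311078/611 ≈ -3782.5)
Y + 2689 = -2311078/611 + 2689 = -668099/611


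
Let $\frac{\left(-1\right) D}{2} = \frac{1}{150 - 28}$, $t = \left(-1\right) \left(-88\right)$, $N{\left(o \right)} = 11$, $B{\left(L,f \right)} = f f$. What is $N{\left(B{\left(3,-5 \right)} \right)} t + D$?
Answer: $\frac{59047}{61} \approx 967.98$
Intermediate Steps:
$B{\left(L,f \right)} = f^{2}$
$t = 88$
$D = - \frac{1}{61}$ ($D = - \frac{2}{150 - 28} = - \frac{2}{122} = \left(-2\right) \frac{1}{122} = - \frac{1}{61} \approx -0.016393$)
$N{\left(B{\left(3,-5 \right)} \right)} t + D = 11 \cdot 88 - \frac{1}{61} = 968 - \frac{1}{61} = \frac{59047}{61}$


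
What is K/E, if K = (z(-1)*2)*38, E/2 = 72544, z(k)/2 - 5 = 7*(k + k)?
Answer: -171/18136 ≈ -0.0094288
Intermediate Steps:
z(k) = 10 + 28*k (z(k) = 10 + 2*(7*(k + k)) = 10 + 2*(7*(2*k)) = 10 + 2*(14*k) = 10 + 28*k)
E = 145088 (E = 2*72544 = 145088)
K = -1368 (K = ((10 + 28*(-1))*2)*38 = ((10 - 28)*2)*38 = -18*2*38 = -36*38 = -1368)
K/E = -1368/145088 = -1368*1/145088 = -171/18136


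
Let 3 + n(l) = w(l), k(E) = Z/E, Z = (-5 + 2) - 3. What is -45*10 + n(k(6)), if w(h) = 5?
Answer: -448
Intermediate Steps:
Z = -6 (Z = -3 - 3 = -6)
k(E) = -6/E
n(l) = 2 (n(l) = -3 + 5 = 2)
-45*10 + n(k(6)) = -45*10 + 2 = -450 + 2 = -448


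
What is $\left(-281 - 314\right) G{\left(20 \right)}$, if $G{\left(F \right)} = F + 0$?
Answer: $-11900$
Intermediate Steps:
$G{\left(F \right)} = F$
$\left(-281 - 314\right) G{\left(20 \right)} = \left(-281 - 314\right) 20 = \left(-595\right) 20 = -11900$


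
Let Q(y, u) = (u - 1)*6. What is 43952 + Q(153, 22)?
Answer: 44078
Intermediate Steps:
Q(y, u) = -6 + 6*u (Q(y, u) = (-1 + u)*6 = -6 + 6*u)
43952 + Q(153, 22) = 43952 + (-6 + 6*22) = 43952 + (-6 + 132) = 43952 + 126 = 44078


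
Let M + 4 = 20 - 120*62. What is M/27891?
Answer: -7424/27891 ≈ -0.26618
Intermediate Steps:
M = -7424 (M = -4 + (20 - 120*62) = -4 + (20 - 7440) = -4 - 7420 = -7424)
M/27891 = -7424/27891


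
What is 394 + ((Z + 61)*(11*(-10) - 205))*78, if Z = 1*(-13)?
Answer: -1178966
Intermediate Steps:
Z = -13
394 + ((Z + 61)*(11*(-10) - 205))*78 = 394 + ((-13 + 61)*(11*(-10) - 205))*78 = 394 + (48*(-110 - 205))*78 = 394 + (48*(-315))*78 = 394 - 15120*78 = 394 - 1179360 = -1178966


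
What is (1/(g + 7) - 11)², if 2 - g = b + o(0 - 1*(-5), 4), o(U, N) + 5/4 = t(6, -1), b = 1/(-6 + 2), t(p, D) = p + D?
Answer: 14161/121 ≈ 117.03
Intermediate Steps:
t(p, D) = D + p
b = -¼ (b = 1/(-4) = -¼ ≈ -0.25000)
o(U, N) = 15/4 (o(U, N) = -5/4 + (-1 + 6) = -5/4 + 5 = 15/4)
g = -3/2 (g = 2 - (-¼ + 15/4) = 2 - 1*7/2 = 2 - 7/2 = -3/2 ≈ -1.5000)
(1/(g + 7) - 11)² = (1/(-3/2 + 7) - 11)² = (1/(11/2) - 11)² = (2/11 - 11)² = (-119/11)² = 14161/121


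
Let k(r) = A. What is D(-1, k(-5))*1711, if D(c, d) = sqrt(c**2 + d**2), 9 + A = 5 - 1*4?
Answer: 1711*sqrt(65) ≈ 13795.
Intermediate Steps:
A = -8 (A = -9 + (5 - 1*4) = -9 + (5 - 4) = -9 + 1 = -8)
k(r) = -8
D(-1, k(-5))*1711 = sqrt((-1)**2 + (-8)**2)*1711 = sqrt(1 + 64)*1711 = sqrt(65)*1711 = 1711*sqrt(65)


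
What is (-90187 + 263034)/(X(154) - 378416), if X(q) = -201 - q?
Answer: -172847/378771 ≈ -0.45634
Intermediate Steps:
(-90187 + 263034)/(X(154) - 378416) = (-90187 + 263034)/((-201 - 1*154) - 378416) = 172847/((-201 - 154) - 378416) = 172847/(-355 - 378416) = 172847/(-378771) = 172847*(-1/378771) = -172847/378771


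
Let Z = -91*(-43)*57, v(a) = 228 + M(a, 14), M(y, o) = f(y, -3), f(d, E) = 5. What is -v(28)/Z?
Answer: -233/223041 ≈ -0.0010447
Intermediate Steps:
M(y, o) = 5
v(a) = 233 (v(a) = 228 + 5 = 233)
Z = 223041 (Z = 3913*57 = 223041)
-v(28)/Z = -233/223041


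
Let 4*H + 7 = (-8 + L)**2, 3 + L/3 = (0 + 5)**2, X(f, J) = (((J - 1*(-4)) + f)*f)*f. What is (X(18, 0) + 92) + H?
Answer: 32237/4 ≈ 8059.3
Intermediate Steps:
X(f, J) = f**2*(4 + J + f) (X(f, J) = (((J + 4) + f)*f)*f = (((4 + J) + f)*f)*f = ((4 + J + f)*f)*f = (f*(4 + J + f))*f = f**2*(4 + J + f))
L = 66 (L = -9 + 3*(0 + 5)**2 = -9 + 3*5**2 = -9 + 3*25 = -9 + 75 = 66)
H = 3357/4 (H = -7/4 + (-8 + 66)**2/4 = -7/4 + (1/4)*58**2 = -7/4 + (1/4)*3364 = -7/4 + 841 = 3357/4 ≈ 839.25)
(X(18, 0) + 92) + H = (18**2*(4 + 0 + 18) + 92) + 3357/4 = (324*22 + 92) + 3357/4 = (7128 + 92) + 3357/4 = 7220 + 3357/4 = 32237/4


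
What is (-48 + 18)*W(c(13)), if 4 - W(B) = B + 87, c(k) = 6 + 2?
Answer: 2730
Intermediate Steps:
c(k) = 8
W(B) = -83 - B (W(B) = 4 - (B + 87) = 4 - (87 + B) = 4 + (-87 - B) = -83 - B)
(-48 + 18)*W(c(13)) = (-48 + 18)*(-83 - 1*8) = -30*(-83 - 8) = -30*(-91) = 2730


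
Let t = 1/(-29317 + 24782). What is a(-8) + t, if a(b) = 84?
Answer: 380939/4535 ≈ 84.000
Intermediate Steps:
t = -1/4535 (t = 1/(-4535) = -1/4535 ≈ -0.00022051)
a(-8) + t = 84 - 1/4535 = 380939/4535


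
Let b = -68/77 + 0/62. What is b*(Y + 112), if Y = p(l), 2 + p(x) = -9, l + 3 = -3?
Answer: -6868/77 ≈ -89.195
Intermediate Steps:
l = -6 (l = -3 - 3 = -6)
p(x) = -11 (p(x) = -2 - 9 = -11)
b = -68/77 (b = -68*1/77 + 0*(1/62) = -68/77 + 0 = -68/77 ≈ -0.88312)
Y = -11
b*(Y + 112) = -68*(-11 + 112)/77 = -68/77*101 = -6868/77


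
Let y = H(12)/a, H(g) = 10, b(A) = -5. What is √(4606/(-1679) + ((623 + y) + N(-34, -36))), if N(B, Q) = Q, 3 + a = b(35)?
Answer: √6574079167/3358 ≈ 24.146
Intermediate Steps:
a = -8 (a = -3 - 5 = -8)
y = -5/4 (y = 10/(-8) = 10*(-⅛) = -5/4 ≈ -1.2500)
√(4606/(-1679) + ((623 + y) + N(-34, -36))) = √(4606/(-1679) + ((623 - 5/4) - 36)) = √(4606*(-1/1679) + (2487/4 - 36)) = √(-4606/1679 + 2343/4) = √(3915473/6716) = √6574079167/3358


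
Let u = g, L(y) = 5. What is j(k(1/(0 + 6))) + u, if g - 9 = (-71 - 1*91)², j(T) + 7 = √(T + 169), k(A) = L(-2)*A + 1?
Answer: 26246 + 5*√246/6 ≈ 26259.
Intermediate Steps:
k(A) = 1 + 5*A (k(A) = 5*A + 1 = 1 + 5*A)
j(T) = -7 + √(169 + T) (j(T) = -7 + √(T + 169) = -7 + √(169 + T))
g = 26253 (g = 9 + (-71 - 1*91)² = 9 + (-71 - 91)² = 9 + (-162)² = 9 + 26244 = 26253)
u = 26253
j(k(1/(0 + 6))) + u = (-7 + √(169 + (1 + 5/(0 + 6)))) + 26253 = (-7 + √(169 + (1 + 5/6))) + 26253 = (-7 + √(169 + (1 + 5*(⅙)))) + 26253 = (-7 + √(169 + (1 + ⅚))) + 26253 = (-7 + √(169 + 11/6)) + 26253 = (-7 + √(1025/6)) + 26253 = (-7 + 5*√246/6) + 26253 = 26246 + 5*√246/6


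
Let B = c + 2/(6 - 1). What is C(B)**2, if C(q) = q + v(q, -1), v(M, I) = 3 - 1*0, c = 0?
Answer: 289/25 ≈ 11.560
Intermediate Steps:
v(M, I) = 3 (v(M, I) = 3 + 0 = 3)
B = 2/5 (B = 0 + 2/(6 - 1) = 0 + 2/5 = 2/5 ≈ 0.40000)
C(q) = 3 + q (C(q) = q + 3 = 3 + q)
C(B)**2 = (3 + 2/5)**2 = (17/5)**2 = 289/25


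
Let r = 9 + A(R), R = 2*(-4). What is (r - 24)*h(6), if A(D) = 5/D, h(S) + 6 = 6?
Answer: 0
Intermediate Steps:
R = -8
h(S) = 0 (h(S) = -6 + 6 = 0)
r = 67/8 (r = 9 + 5/(-8) = 9 + 5*(-⅛) = 9 - 5/8 = 67/8 ≈ 8.3750)
(r - 24)*h(6) = (67/8 - 24)*0 = -125/8*0 = 0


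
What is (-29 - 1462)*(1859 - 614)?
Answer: -1856295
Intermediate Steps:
(-29 - 1462)*(1859 - 614) = -1491*1245 = -1856295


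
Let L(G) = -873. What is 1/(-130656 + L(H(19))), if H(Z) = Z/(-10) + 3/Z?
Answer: -1/131529 ≈ -7.6029e-6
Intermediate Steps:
H(Z) = 3/Z - Z/10 (H(Z) = Z*(-⅒) + 3/Z = -Z/10 + 3/Z = 3/Z - Z/10)
1/(-130656 + L(H(19))) = 1/(-130656 - 873) = 1/(-131529) = -1/131529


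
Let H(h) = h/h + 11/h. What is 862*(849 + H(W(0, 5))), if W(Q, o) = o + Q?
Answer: 3672982/5 ≈ 7.3460e+5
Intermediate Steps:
W(Q, o) = Q + o
H(h) = 1 + 11/h
862*(849 + H(W(0, 5))) = 862*(849 + (11 + (0 + 5))/(0 + 5)) = 862*(849 + (11 + 5)/5) = 862*(849 + (⅕)*16) = 862*(849 + 16/5) = 862*(4261/5) = 3672982/5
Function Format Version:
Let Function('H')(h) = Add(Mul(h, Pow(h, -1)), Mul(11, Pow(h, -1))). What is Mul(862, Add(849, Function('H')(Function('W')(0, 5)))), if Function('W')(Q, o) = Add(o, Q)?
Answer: Rational(3672982, 5) ≈ 7.3460e+5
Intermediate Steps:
Function('W')(Q, o) = Add(Q, o)
Function('H')(h) = Add(1, Mul(11, Pow(h, -1)))
Mul(862, Add(849, Function('H')(Function('W')(0, 5)))) = Mul(862, Add(849, Mul(Pow(Add(0, 5), -1), Add(11, Add(0, 5))))) = Mul(862, Add(849, Mul(Pow(5, -1), Add(11, 5)))) = Mul(862, Add(849, Mul(Rational(1, 5), 16))) = Mul(862, Add(849, Rational(16, 5))) = Mul(862, Rational(4261, 5)) = Rational(3672982, 5)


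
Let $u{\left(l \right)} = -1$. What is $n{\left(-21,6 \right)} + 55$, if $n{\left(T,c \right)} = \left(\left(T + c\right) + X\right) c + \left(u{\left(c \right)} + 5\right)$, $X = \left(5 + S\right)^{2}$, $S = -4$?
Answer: $-25$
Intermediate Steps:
$X = 1$ ($X = \left(5 - 4\right)^{2} = 1^{2} = 1$)
$n{\left(T,c \right)} = 4 + c \left(1 + T + c\right)$ ($n{\left(T,c \right)} = \left(\left(T + c\right) + 1\right) c + \left(-1 + 5\right) = \left(1 + T + c\right) c + 4 = c \left(1 + T + c\right) + 4 = 4 + c \left(1 + T + c\right)$)
$n{\left(-21,6 \right)} + 55 = \left(4 + 6 + 6^{2} - 126\right) + 55 = \left(4 + 6 + 36 - 126\right) + 55 = -80 + 55 = -25$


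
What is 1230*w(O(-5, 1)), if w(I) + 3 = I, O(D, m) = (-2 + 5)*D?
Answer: -22140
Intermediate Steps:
O(D, m) = 3*D
w(I) = -3 + I
1230*w(O(-5, 1)) = 1230*(-3 + 3*(-5)) = 1230*(-3 - 15) = 1230*(-18) = -22140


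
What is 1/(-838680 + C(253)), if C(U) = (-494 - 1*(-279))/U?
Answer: -253/212186255 ≈ -1.1923e-6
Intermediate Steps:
C(U) = -215/U (C(U) = (-494 + 279)/U = -215/U)
1/(-838680 + C(253)) = 1/(-838680 - 215/253) = 1/(-212186255/253) = -253/212186255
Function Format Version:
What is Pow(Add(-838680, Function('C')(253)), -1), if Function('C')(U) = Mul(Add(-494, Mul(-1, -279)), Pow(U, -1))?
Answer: Rational(-253, 212186255) ≈ -1.1923e-6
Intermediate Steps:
Function('C')(U) = Mul(-215, Pow(U, -1)) (Function('C')(U) = Mul(Add(-494, 279), Pow(U, -1)) = Mul(-215, Pow(U, -1)))
Pow(Add(-838680, Function('C')(253)), -1) = Pow(Add(-838680, Mul(-215, Pow(253, -1))), -1) = Pow(Add(-838680, Mul(-215, Rational(1, 253))), -1) = Pow(Add(-838680, Rational(-215, 253)), -1) = Pow(Rational(-212186255, 253), -1) = Rational(-253, 212186255)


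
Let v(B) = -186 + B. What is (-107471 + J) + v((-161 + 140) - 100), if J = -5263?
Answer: -113041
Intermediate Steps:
(-107471 + J) + v((-161 + 140) - 100) = (-107471 - 5263) + (-186 + ((-161 + 140) - 100)) = -112734 + (-186 + (-21 - 100)) = -112734 + (-186 - 121) = -112734 - 307 = -113041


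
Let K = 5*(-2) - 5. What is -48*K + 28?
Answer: 748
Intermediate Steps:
K = -15 (K = -10 - 5 = -15)
-48*K + 28 = -48*(-15) + 28 = 720 + 28 = 748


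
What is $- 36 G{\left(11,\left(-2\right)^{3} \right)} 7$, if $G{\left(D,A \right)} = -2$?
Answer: $504$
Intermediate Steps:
$- 36 G{\left(11,\left(-2\right)^{3} \right)} 7 = \left(-36\right) \left(-2\right) 7 = 72 \cdot 7 = 504$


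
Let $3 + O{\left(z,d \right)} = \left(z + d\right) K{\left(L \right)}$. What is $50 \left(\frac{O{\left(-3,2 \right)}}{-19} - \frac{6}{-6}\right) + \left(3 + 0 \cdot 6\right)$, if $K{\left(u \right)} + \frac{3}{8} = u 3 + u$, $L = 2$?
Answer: $\frac{6153}{76} \approx 80.961$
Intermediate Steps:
$K{\left(u \right)} = - \frac{3}{8} + 4 u$ ($K{\left(u \right)} = - \frac{3}{8} + \left(u 3 + u\right) = - \frac{3}{8} + \left(3 u + u\right) = - \frac{3}{8} + 4 u$)
$O{\left(z,d \right)} = -3 + \frac{61 d}{8} + \frac{61 z}{8}$ ($O{\left(z,d \right)} = -3 + \left(z + d\right) \left(- \frac{3}{8} + 4 \cdot 2\right) = -3 + \left(d + z\right) \left(- \frac{3}{8} + 8\right) = -3 + \left(d + z\right) \frac{61}{8} = -3 + \left(\frac{61 d}{8} + \frac{61 z}{8}\right) = -3 + \frac{61 d}{8} + \frac{61 z}{8}$)
$50 \left(\frac{O{\left(-3,2 \right)}}{-19} - \frac{6}{-6}\right) + \left(3 + 0 \cdot 6\right) = 50 \left(\frac{-3 + \frac{61}{8} \cdot 2 + \frac{61}{8} \left(-3\right)}{-19} - \frac{6}{-6}\right) + \left(3 + 0 \cdot 6\right) = 50 \left(\left(-3 + \frac{61}{4} - \frac{183}{8}\right) \left(- \frac{1}{19}\right) - -1\right) + \left(3 + 0\right) = 50 \left(\left(- \frac{85}{8}\right) \left(- \frac{1}{19}\right) + 1\right) + 3 = 50 \left(\frac{85}{152} + 1\right) + 3 = 50 \cdot \frac{237}{152} + 3 = \frac{5925}{76} + 3 = \frac{6153}{76}$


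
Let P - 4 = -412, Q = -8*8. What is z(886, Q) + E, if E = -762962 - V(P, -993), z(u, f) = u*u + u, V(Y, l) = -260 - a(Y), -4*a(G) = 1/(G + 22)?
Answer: 35789921/1544 ≈ 23180.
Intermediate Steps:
Q = -64
a(G) = -1/(4*(22 + G)) (a(G) = -1/(4*(G + 22)) = -1/(4*(22 + G)))
P = -408 (P = 4 - 412 = -408)
V(Y, l) = -260 + 1/(88 + 4*Y) (V(Y, l) = -260 - (-1)/(88 + 4*Y) = -260 + 1/(88 + 4*Y))
z(u, f) = u + u**2 (z(u, f) = u**2 + u = u + u**2)
E = -1177611887/1544 (E = -762962 - (-22879 - 1040*(-408))/(4*(22 - 408)) = -762962 - (-22879 + 424320)/(4*(-386)) = -762962 - (-1)*401441/(4*386) = -762962 - 1*(-401441/1544) = -762962 + 401441/1544 = -1177611887/1544 ≈ -7.6270e+5)
z(886, Q) + E = 886*(1 + 886) - 1177611887/1544 = 886*887 - 1177611887/1544 = 785882 - 1177611887/1544 = 35789921/1544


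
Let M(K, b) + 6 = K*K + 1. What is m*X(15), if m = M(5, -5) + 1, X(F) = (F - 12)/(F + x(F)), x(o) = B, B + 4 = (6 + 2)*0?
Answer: 63/11 ≈ 5.7273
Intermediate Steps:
M(K, b) = -5 + K**2 (M(K, b) = -6 + (K*K + 1) = -6 + (K**2 + 1) = -6 + (1 + K**2) = -5 + K**2)
B = -4 (B = -4 + (6 + 2)*0 = -4 + 8*0 = -4 + 0 = -4)
x(o) = -4
X(F) = (-12 + F)/(-4 + F) (X(F) = (F - 12)/(F - 4) = (-12 + F)/(-4 + F))
m = 21 (m = (-5 + 5**2) + 1 = (-5 + 25) + 1 = 20 + 1 = 21)
m*X(15) = 21*((-12 + 15)/(-4 + 15)) = 21*(3/11) = 63/11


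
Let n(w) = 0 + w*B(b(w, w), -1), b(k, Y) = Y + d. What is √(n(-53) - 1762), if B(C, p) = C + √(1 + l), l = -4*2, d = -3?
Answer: √(1206 - 53*I*√7) ≈ 34.786 - 2.0155*I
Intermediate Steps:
l = -8
b(k, Y) = -3 + Y (b(k, Y) = Y - 3 = -3 + Y)
B(C, p) = C + I*√7 (B(C, p) = C + √(1 - 8) = C + √(-7) = C + I*√7)
n(w) = w*(-3 + w + I*√7) (n(w) = 0 + w*((-3 + w) + I*√7) = 0 + w*(-3 + w + I*√7) = w*(-3 + w + I*√7))
√(n(-53) - 1762) = √(-53*(-3 - 53 + I*√7) - 1762) = √(-53*(-56 + I*√7) - 1762) = √((2968 - 53*I*√7) - 1762) = √(1206 - 53*I*√7)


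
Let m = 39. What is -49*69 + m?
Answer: -3342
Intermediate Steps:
-49*69 + m = -49*69 + 39 = -3381 + 39 = -3342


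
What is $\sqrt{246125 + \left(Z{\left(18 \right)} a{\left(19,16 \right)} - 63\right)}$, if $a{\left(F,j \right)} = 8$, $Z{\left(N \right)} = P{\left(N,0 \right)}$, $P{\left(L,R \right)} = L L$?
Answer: $\sqrt{248654} \approx 498.65$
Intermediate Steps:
$P{\left(L,R \right)} = L^{2}$
$Z{\left(N \right)} = N^{2}$
$\sqrt{246125 + \left(Z{\left(18 \right)} a{\left(19,16 \right)} - 63\right)} = \sqrt{246125 - \left(63 - 18^{2} \cdot 8\right)} = \sqrt{246125 + \left(324 \cdot 8 - 63\right)} = \sqrt{246125 + \left(2592 - 63\right)} = \sqrt{246125 + 2529} = \sqrt{248654}$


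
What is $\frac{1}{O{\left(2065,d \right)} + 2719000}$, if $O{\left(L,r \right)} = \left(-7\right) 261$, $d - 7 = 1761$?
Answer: $\frac{1}{2717173} \approx 3.6803 \cdot 10^{-7}$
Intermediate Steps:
$d = 1768$ ($d = 7 + 1761 = 1768$)
$O{\left(L,r \right)} = -1827$
$\frac{1}{O{\left(2065,d \right)} + 2719000} = \frac{1}{-1827 + 2719000} = \frac{1}{2717173}$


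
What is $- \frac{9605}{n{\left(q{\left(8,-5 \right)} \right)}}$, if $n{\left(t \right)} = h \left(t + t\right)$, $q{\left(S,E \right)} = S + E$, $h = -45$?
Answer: $\frac{1921}{54} \approx 35.574$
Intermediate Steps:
$q{\left(S,E \right)} = E + S$
$n{\left(t \right)} = - 90 t$ ($n{\left(t \right)} = - 45 \left(t + t\right) = - 45 \cdot 2 t = - 90 t$)
$- \frac{9605}{n{\left(q{\left(8,-5 \right)} \right)}} = - \frac{9605}{\left(-90\right) \left(-5 + 8\right)} = - \frac{9605}{\left(-90\right) 3} = - \frac{9605}{-270} = \left(-9605\right) \left(- \frac{1}{270}\right) = \frac{1921}{54}$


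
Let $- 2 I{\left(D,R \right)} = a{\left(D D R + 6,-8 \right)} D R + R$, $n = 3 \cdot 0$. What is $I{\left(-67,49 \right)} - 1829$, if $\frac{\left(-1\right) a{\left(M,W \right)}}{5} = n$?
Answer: $- \frac{3707}{2} \approx -1853.5$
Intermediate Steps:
$n = 0$
$a{\left(M,W \right)} = 0$ ($a{\left(M,W \right)} = \left(-5\right) 0 = 0$)
$I{\left(D,R \right)} = - \frac{R}{2}$ ($I{\left(D,R \right)} = - \frac{0 D R + R}{2} = - \frac{0 R + R}{2} = - \frac{0 + R}{2} = - \frac{R}{2}$)
$I{\left(-67,49 \right)} - 1829 = \left(- \frac{1}{2}\right) 49 - 1829 = - \frac{49}{2} - 1829 = - \frac{3707}{2}$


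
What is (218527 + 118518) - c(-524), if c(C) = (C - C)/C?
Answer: 337045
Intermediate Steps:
c(C) = 0 (c(C) = 0/C = 0)
(218527 + 118518) - c(-524) = (218527 + 118518) - 1*0 = 337045 + 0 = 337045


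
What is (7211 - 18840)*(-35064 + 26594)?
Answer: 98497630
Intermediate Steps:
(7211 - 18840)*(-35064 + 26594) = -11629*(-8470) = 98497630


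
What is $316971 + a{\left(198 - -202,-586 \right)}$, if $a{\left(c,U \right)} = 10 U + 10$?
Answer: $311121$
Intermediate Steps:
$a{\left(c,U \right)} = 10 + 10 U$
$316971 + a{\left(198 - -202,-586 \right)} = 316971 + \left(10 + 10 \left(-586\right)\right) = 316971 + \left(10 - 5860\right) = 316971 - 5850 = 311121$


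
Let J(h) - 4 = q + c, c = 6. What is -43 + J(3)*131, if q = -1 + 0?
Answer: 1136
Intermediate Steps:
q = -1
J(h) = 9 (J(h) = 4 + (-1 + 6) = 4 + 5 = 9)
-43 + J(3)*131 = -43 + 9*131 = -43 + 1179 = 1136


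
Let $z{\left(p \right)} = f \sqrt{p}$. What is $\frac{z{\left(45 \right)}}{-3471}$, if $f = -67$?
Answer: $\frac{67 \sqrt{5}}{1157} \approx 0.12949$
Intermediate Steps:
$z{\left(p \right)} = - 67 \sqrt{p}$
$\frac{z{\left(45 \right)}}{-3471} = \frac{\left(-67\right) \sqrt{45}}{-3471} = - 67 \cdot 3 \sqrt{5} \left(- \frac{1}{3471}\right) = - 201 \sqrt{5} \left(- \frac{1}{3471}\right) = \frac{67 \sqrt{5}}{1157}$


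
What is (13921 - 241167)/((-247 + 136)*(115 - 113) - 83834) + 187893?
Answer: 7896880627/42028 ≈ 1.8790e+5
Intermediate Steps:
(13921 - 241167)/((-247 + 136)*(115 - 113) - 83834) + 187893 = -227246/(-111*2 - 83834) + 187893 = -227246/(-222 - 83834) + 187893 = -227246/(-84056) + 187893 = -227246*(-1/84056) + 187893 = 113623/42028 + 187893 = 7896880627/42028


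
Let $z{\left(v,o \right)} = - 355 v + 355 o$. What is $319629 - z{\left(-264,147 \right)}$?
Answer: $173724$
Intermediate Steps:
$319629 - z{\left(-264,147 \right)} = 319629 - \left(\left(-355\right) \left(-264\right) + 355 \cdot 147\right) = 319629 - \left(93720 + 52185\right) = 319629 - 145905 = 173724$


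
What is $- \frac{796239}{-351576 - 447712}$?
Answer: $\frac{796239}{799288} \approx 0.99619$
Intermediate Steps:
$- \frac{796239}{-351576 - 447712} = - \frac{796239}{-799288} = - \frac{796239 \left(-1\right)}{799288} = \left(-1\right) \left(- \frac{796239}{799288}\right) = \frac{796239}{799288}$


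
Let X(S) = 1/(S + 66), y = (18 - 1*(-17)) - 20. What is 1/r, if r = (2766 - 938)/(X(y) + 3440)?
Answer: 278641/148068 ≈ 1.8818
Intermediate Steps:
y = 15 (y = (18 + 17) - 20 = 35 - 20 = 15)
X(S) = 1/(66 + S)
r = 148068/278641 (r = (2766 - 938)/(1/(66 + 15) + 3440) = 1828/(1/81 + 3440) = 1828/(278641/81) = 1828*(81/278641) = 148068/278641 ≈ 0.53139)
1/r = 1/(148068/278641) = 278641/148068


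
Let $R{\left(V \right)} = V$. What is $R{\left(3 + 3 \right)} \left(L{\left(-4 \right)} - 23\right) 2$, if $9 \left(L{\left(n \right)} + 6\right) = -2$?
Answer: $- \frac{1052}{3} \approx -350.67$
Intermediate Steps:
$L{\left(n \right)} = - \frac{56}{9}$ ($L{\left(n \right)} = -6 + \frac{1}{9} \left(-2\right) = -6 - \frac{2}{9} = - \frac{56}{9}$)
$R{\left(3 + 3 \right)} \left(L{\left(-4 \right)} - 23\right) 2 = \left(3 + 3\right) \left(- \frac{56}{9} - 23\right) 2 = 6 \left(- \frac{56}{9} - 23\right) 2 = 6 \left(- \frac{263}{9}\right) 2 = \left(- \frac{526}{3}\right) 2 = - \frac{1052}{3}$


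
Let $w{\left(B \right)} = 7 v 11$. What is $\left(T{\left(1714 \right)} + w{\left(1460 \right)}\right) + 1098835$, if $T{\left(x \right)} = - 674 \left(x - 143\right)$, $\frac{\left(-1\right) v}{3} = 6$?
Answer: $38595$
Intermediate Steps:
$v = -18$ ($v = \left(-3\right) 6 = -18$)
$T{\left(x \right)} = 96382 - 674 x$ ($T{\left(x \right)} = - 674 \left(-143 + x\right) = 96382 - 674 x$)
$w{\left(B \right)} = -1386$ ($w{\left(B \right)} = 7 \left(-18\right) 11 = \left(-126\right) 11 = -1386$)
$\left(T{\left(1714 \right)} + w{\left(1460 \right)}\right) + 1098835 = \left(\left(96382 - 1155236\right) - 1386\right) + 1098835 = \left(-1058854 - 1386\right) + 1098835 = -1060240 + 1098835 = 38595$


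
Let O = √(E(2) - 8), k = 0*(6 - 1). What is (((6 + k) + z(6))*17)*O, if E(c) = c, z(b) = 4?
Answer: 170*I*√6 ≈ 416.41*I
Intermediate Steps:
k = 0 (k = 0*5 = 0)
O = I*√6 (O = √(2 - 8) = √(-6) = I*√6 ≈ 2.4495*I)
(((6 + k) + z(6))*17)*O = (((6 + 0) + 4)*17)*(I*√6) = ((6 + 4)*17)*(I*√6) = (10*17)*(I*√6) = 170*(I*√6) = 170*I*√6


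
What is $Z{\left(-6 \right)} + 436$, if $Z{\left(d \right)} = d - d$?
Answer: $436$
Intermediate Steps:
$Z{\left(d \right)} = 0$
$Z{\left(-6 \right)} + 436 = 0 + 436 = 436$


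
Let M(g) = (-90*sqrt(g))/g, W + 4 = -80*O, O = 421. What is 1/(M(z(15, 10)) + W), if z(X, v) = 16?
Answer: -2/67413 ≈ -2.9668e-5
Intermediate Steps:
W = -33684 (W = -4 - 80*421 = -4 - 33680 = -33684)
M(g) = -90/sqrt(g)
1/(M(z(15, 10)) + W) = 1/(-90/sqrt(16) - 33684) = 1/(-90*1/4 - 33684) = 1/(-45/2 - 33684) = 1/(-67413/2) = -2/67413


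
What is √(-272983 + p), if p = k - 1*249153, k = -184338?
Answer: I*√706474 ≈ 840.52*I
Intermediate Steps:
p = -433491 (p = -184338 - 1*249153 = -184338 - 249153 = -433491)
√(-272983 + p) = √(-272983 - 433491) = √(-706474) = I*√706474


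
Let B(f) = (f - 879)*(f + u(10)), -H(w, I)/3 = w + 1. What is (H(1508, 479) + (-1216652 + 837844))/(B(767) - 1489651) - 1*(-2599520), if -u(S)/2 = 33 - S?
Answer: 4082294389895/1570403 ≈ 2.5995e+6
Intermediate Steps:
u(S) = -66 + 2*S (u(S) = -2*(33 - S) = -66 + 2*S)
H(w, I) = -3 - 3*w (H(w, I) = -3*(w + 1) = -3*(1 + w) = -3 - 3*w)
B(f) = (-879 + f)*(-46 + f) (B(f) = (f - 879)*(f + (-66 + 2*10)) = (-879 + f)*(f + (-66 + 20)) = (-879 + f)*(f - 46) = (-879 + f)*(-46 + f))
(H(1508, 479) + (-1216652 + 837844))/(B(767) - 1489651) - 1*(-2599520) = ((-3 - 3*1508) + (-1216652 + 837844))/((40434 + 767² - 925*767) - 1489651) - 1*(-2599520) = ((-3 - 4524) - 378808)/((40434 + 588289 - 709475) - 1489651) + 2599520 = (-4527 - 378808)/(-80752 - 1489651) + 2599520 = -383335/(-1570403) + 2599520 = -383335*(-1/1570403) + 2599520 = 383335/1570403 + 2599520 = 4082294389895/1570403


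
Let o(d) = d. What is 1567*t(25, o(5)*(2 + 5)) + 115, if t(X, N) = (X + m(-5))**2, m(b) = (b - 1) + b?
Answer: 307247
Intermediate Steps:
m(b) = -1 + 2*b (m(b) = (-1 + b) + b = -1 + 2*b)
t(X, N) = (-11 + X)**2 (t(X, N) = (X + (-1 + 2*(-5)))**2 = (X + (-1 - 10))**2 = (X - 11)**2 = (-11 + X)**2)
1567*t(25, o(5)*(2 + 5)) + 115 = 1567*(-11 + 25)**2 + 115 = 1567*14**2 + 115 = 1567*196 + 115 = 307132 + 115 = 307247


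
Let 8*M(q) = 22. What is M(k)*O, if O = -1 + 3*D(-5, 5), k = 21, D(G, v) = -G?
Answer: 77/2 ≈ 38.500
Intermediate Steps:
O = 14 (O = -1 + 3*(-1*(-5)) = -1 + 3*5 = -1 + 15 = 14)
M(q) = 11/4 (M(q) = (⅛)*22 = 11/4)
M(k)*O = (11/4)*14 = 77/2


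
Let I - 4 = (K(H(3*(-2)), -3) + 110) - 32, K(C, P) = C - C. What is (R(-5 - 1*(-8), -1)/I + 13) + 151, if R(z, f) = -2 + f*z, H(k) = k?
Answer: 13443/82 ≈ 163.94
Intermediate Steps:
K(C, P) = 0
I = 82 (I = 4 + ((0 + 110) - 32) = 4 + (110 - 32) = 4 + 78 = 82)
(R(-5 - 1*(-8), -1)/I + 13) + 151 = ((-2 - (-5 - 1*(-8)))/82 + 13) + 151 = ((-2 - (-5 + 8))*(1/82) + 13) + 151 = ((-2 - 1*3)*(1/82) + 13) + 151 = ((-2 - 3)*(1/82) + 13) + 151 = (-5*1/82 + 13) + 151 = (-5/82 + 13) + 151 = 1061/82 + 151 = 13443/82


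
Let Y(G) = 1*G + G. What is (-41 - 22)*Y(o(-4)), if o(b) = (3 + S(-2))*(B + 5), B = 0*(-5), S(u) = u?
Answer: -630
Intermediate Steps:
B = 0
o(b) = 5 (o(b) = (3 - 2)*(0 + 5) = 1*5 = 5)
Y(G) = 2*G (Y(G) = G + G = 2*G)
(-41 - 22)*Y(o(-4)) = (-41 - 22)*(2*5) = -63*10 = -630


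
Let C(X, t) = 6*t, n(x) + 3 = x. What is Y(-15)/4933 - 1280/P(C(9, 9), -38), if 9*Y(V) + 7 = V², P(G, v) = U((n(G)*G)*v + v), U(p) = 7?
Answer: -56826634/310779 ≈ -182.85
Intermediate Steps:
n(x) = -3 + x
P(G, v) = 7
Y(V) = -7/9 + V²/9
Y(-15)/4933 - 1280/P(C(9, 9), -38) = (-7/9 + (⅑)*(-15)²)/4933 - 1280/7 = (-7/9 + (⅑)*225)*(1/4933) - 1280*⅐ = (-7/9 + 25)*(1/4933) - 1280/7 = (218/9)*(1/4933) - 1280/7 = 218/44397 - 1280/7 = -56826634/310779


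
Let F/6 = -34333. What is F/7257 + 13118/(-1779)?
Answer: -153889256/4303401 ≈ -35.760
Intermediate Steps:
F = -205998 (F = 6*(-34333) = -205998)
F/7257 + 13118/(-1779) = -205998/7257 + 13118/(-1779) = -205998*1/7257 + 13118*(-1/1779) = -68666/2419 - 13118/1779 = -153889256/4303401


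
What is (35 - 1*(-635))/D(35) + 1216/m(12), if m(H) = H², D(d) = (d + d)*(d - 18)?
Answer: 9647/1071 ≈ 9.0075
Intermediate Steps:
D(d) = 2*d*(-18 + d) (D(d) = (2*d)*(-18 + d) = 2*d*(-18 + d))
(35 - 1*(-635))/D(35) + 1216/m(12) = (35 - 1*(-635))/((2*35*(-18 + 35))) + 1216/(12²) = (35 + 635)/((2*35*17)) + 1216/144 = 670/1190 + 1216*(1/144) = 670*(1/1190) + 76/9 = 67/119 + 76/9 = 9647/1071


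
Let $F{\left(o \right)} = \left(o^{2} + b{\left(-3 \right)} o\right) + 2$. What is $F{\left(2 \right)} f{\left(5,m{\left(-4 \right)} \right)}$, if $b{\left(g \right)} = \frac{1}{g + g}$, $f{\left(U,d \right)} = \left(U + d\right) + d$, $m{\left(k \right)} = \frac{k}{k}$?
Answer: $\frac{119}{3} \approx 39.667$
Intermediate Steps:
$m{\left(k \right)} = 1$
$f{\left(U,d \right)} = U + 2 d$
$b{\left(g \right)} = \frac{1}{2 g}$
$F{\left(o \right)} = 2 + o^{2} - \frac{o}{6}$ ($F{\left(o \right)} = \left(o^{2} + \frac{1}{2 \left(-3\right)} o\right) + 2 = \left(o^{2} + \frac{1}{2} \left(- \frac{1}{3}\right) o\right) + 2 = \left(o^{2} - \frac{o}{6}\right) + 2 = 2 + o^{2} - \frac{o}{6}$)
$F{\left(2 \right)} f{\left(5,m{\left(-4 \right)} \right)} = \left(2 + 2^{2} - \frac{1}{3}\right) \left(5 + 2 \cdot 1\right) = \left(2 + 4 - \frac{1}{3}\right) \left(5 + 2\right) = \frac{17}{3} \cdot 7 = \frac{119}{3}$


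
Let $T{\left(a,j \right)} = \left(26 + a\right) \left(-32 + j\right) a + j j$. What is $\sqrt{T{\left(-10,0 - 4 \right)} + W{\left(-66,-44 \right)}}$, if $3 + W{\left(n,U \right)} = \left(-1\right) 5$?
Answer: $2 \sqrt{1442} \approx 75.947$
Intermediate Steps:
$W{\left(n,U \right)} = -8$ ($W{\left(n,U \right)} = -3 - 5 = -8$)
$T{\left(a,j \right)} = j^{2} + a \left(-32 + j\right) \left(26 + a\right)$ ($T{\left(a,j \right)} = \left(-32 + j\right) \left(26 + a\right) a + j^{2} = a \left(-32 + j\right) \left(26 + a\right) + j^{2} = j^{2} + a \left(-32 + j\right) \left(26 + a\right)$)
$\sqrt{T{\left(-10,0 - 4 \right)} + W{\left(-66,-44 \right)}} = \sqrt{\left(\left(0 - 4\right)^{2} - -8320 - 32 \left(-10\right)^{2} + \left(0 - 4\right) \left(-10\right)^{2} + 26 \left(-10\right) \left(0 - 4\right)\right) - 8} = \sqrt{\left(\left(0 - 4\right)^{2} + 8320 - 3200 + \left(0 - 4\right) 100 + 26 \left(-10\right) \left(0 - 4\right)\right) - 8} = \sqrt{\left(\left(-4\right)^{2} + 8320 - 3200 - 400 + 26 \left(-10\right) \left(-4\right)\right) - 8} = \sqrt{\left(16 + 8320 - 3200 - 400 + 1040\right) - 8} = \sqrt{5776 - 8} = \sqrt{5768} = 2 \sqrt{1442}$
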